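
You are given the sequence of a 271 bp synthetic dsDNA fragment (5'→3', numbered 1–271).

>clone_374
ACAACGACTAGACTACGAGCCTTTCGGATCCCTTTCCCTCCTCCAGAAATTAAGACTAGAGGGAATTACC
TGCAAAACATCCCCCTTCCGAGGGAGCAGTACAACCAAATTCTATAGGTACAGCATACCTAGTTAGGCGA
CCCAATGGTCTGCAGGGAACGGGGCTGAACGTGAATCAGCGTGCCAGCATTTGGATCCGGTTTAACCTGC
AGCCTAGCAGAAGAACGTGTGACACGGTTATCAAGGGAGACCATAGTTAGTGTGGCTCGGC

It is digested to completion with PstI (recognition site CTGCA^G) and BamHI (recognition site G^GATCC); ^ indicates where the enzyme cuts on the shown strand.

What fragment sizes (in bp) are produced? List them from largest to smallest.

128, 60, 39, 26, 18 bp

PstI sites (CTGCAG) start at positions 150, 207.
PstI cuts after base 5 of each site (before the last base), so after positions 154, 211.
BamHI sites (GGATCC) start at positions 26, 193.
BamHI cuts after the first base of each site, so after positions 26, 193.
Combined cut positions: 26, 154, 193, 211.
Linear molecule, 4 cuts → 5 fragments:
  1–26 → 26 bp
  27–154 → 128 bp
  155–193 → 39 bp
  194–211 → 18 bp
  212–271 → 60 bp
Sorted largest to smallest: 128, 60, 39, 26, 18 bp.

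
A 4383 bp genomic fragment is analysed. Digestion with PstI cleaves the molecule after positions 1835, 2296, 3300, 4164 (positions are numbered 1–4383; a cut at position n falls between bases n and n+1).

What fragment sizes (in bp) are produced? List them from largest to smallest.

Linear molecule, 4 cuts → 5 fragments:
  1835 − 0 = 1835 bp
  2296 − 1835 = 461 bp
  3300 − 2296 = 1004 bp
  4164 − 3300 = 864 bp
  4383 − 4164 = 219 bp
Sorted largest to smallest: 1835, 1004, 864, 461, 219 bp.

1835, 1004, 864, 461, 219 bp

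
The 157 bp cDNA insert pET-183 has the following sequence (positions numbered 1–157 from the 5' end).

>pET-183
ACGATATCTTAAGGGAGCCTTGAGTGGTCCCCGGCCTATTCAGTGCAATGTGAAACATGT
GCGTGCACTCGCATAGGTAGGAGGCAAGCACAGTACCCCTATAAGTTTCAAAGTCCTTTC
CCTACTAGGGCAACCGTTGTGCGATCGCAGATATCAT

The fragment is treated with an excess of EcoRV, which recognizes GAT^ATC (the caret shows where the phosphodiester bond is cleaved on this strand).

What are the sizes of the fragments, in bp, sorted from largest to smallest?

147, 5, 5 bp

EcoRV sites (GATATC) start at positions 3, 150.
EcoRV cuts after base 3 of each site, so after positions 5, 152.
Linear molecule, 2 cuts → 3 fragments:
  1–5 → 5 bp
  6–152 → 147 bp
  153–157 → 5 bp
Sorted largest to smallest: 147, 5, 5 bp.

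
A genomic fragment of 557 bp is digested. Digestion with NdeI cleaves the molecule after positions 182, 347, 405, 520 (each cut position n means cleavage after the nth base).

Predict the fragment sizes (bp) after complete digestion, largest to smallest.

182, 165, 115, 58, 37 bp

Linear molecule, 4 cuts → 5 fragments:
  182 − 0 = 182 bp
  347 − 182 = 165 bp
  405 − 347 = 58 bp
  520 − 405 = 115 bp
  557 − 520 = 37 bp
Sorted largest to smallest: 182, 165, 115, 58, 37 bp.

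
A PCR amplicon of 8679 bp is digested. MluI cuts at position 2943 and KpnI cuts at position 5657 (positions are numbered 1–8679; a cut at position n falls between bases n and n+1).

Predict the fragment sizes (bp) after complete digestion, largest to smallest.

Combined cut positions (sorted): 2943, 5657.
Linear molecule, 2 cuts → 3 fragments:
  2943 − 0 = 2943 bp
  5657 − 2943 = 2714 bp
  8679 − 5657 = 3022 bp
Sorted largest to smallest: 3022, 2943, 2714 bp.

3022, 2943, 2714 bp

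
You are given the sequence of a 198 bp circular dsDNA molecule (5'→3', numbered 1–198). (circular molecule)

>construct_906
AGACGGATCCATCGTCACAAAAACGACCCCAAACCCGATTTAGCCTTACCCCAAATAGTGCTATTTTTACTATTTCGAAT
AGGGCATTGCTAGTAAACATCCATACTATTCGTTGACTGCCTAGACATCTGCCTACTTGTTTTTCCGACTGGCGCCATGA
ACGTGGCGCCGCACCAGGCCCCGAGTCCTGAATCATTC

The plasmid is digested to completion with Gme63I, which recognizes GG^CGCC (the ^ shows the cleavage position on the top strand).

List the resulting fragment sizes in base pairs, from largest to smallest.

Gme63I sites (GGCGCC) start at positions 151, 165.
Gme63I cuts after base 2 of each site, so after positions 152, 166.
Circular molecule, 2 cuts → 2 fragments:
  153–166 → 14 bp
  167–198 then 1–152 → 32 + 152 = 184 bp
Sorted largest to smallest: 184, 14 bp.

184, 14 bp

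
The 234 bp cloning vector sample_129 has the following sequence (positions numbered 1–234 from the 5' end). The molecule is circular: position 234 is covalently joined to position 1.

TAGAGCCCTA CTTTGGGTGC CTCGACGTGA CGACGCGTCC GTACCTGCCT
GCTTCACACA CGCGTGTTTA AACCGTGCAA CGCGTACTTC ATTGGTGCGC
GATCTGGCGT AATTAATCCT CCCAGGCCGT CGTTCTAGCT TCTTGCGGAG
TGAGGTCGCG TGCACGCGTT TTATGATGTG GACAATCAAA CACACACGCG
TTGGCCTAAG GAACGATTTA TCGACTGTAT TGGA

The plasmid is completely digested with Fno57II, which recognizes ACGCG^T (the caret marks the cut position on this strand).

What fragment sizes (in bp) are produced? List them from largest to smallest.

Fno57II sites (ACGCGT) start at positions 33, 60, 80, 164, 196.
Fno57II cuts after base 5 of each site (before the last base), so after positions 37, 64, 84, 168, 200.
Circular molecule, 5 cuts → 5 fragments:
  38–64 → 27 bp
  65–84 → 20 bp
  85–168 → 84 bp
  169–200 → 32 bp
  201–234 then 1–37 → 34 + 37 = 71 bp
Sorted largest to smallest: 84, 71, 32, 27, 20 bp.

84, 71, 32, 27, 20 bp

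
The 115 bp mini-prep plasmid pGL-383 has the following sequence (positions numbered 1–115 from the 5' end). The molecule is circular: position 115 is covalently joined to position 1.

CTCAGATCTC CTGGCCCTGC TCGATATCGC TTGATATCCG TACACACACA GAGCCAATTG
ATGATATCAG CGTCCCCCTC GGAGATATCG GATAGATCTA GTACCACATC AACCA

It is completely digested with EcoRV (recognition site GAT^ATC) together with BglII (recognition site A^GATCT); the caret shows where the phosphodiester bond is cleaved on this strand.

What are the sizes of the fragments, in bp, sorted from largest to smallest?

EcoRV sites (GATATC) start at positions 23, 33, 63, 84.
EcoRV cuts after base 3 of each site, so after positions 25, 35, 65, 86.
BglII sites (AGATCT) start at positions 4, 94.
BglII cuts after the first base of each site, so after positions 4, 94.
Combined cut positions: 4, 25, 35, 65, 86, 94.
Circular molecule, 6 cuts → 6 fragments:
  5–25 → 21 bp
  26–35 → 10 bp
  36–65 → 30 bp
  66–86 → 21 bp
  87–94 → 8 bp
  95–115 then 1–4 → 21 + 4 = 25 bp
Sorted largest to smallest: 30, 25, 21, 21, 10, 8 bp.

30, 25, 21, 21, 10, 8 bp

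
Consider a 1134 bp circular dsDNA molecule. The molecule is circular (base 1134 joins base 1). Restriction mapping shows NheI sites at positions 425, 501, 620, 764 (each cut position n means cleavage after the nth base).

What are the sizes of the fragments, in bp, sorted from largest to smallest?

Circular molecule, 4 cuts → 4 fragments:
  501 − 425 = 76 bp
  620 − 501 = 119 bp
  764 − 620 = 144 bp
  wrap: 1134 − 764 + 425 = 795 bp
Sorted largest to smallest: 795, 144, 119, 76 bp.

795, 144, 119, 76 bp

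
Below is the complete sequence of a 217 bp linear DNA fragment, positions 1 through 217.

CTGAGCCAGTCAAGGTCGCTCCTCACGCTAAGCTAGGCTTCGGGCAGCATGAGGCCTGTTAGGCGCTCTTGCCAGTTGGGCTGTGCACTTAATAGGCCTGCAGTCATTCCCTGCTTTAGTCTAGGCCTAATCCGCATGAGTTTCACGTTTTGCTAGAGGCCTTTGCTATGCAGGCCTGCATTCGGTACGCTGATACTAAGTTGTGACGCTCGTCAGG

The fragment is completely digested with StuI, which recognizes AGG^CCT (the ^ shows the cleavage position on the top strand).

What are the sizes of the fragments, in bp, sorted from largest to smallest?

StuI sites (AGGCCT) start at positions 52, 94, 123, 157, 172.
StuI cuts after base 3 of each site, so after positions 54, 96, 125, 159, 174.
Linear molecule, 5 cuts → 6 fragments:
  1–54 → 54 bp
  55–96 → 42 bp
  97–125 → 29 bp
  126–159 → 34 bp
  160–174 → 15 bp
  175–217 → 43 bp
Sorted largest to smallest: 54, 43, 42, 34, 29, 15 bp.

54, 43, 42, 34, 29, 15 bp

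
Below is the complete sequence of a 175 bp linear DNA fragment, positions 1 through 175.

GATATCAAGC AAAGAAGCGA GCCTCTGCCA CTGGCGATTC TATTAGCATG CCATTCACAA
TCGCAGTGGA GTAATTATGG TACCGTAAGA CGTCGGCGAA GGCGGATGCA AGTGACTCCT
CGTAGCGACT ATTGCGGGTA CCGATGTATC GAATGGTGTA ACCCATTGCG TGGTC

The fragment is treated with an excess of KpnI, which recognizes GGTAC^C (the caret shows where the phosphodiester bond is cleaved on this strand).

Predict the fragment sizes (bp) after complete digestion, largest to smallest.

KpnI sites (GGTACC) start at positions 79, 137.
KpnI cuts after base 5 of each site (before the last base), so after positions 83, 141.
Linear molecule, 2 cuts → 3 fragments:
  1–83 → 83 bp
  84–141 → 58 bp
  142–175 → 34 bp
Sorted largest to smallest: 83, 58, 34 bp.

83, 58, 34 bp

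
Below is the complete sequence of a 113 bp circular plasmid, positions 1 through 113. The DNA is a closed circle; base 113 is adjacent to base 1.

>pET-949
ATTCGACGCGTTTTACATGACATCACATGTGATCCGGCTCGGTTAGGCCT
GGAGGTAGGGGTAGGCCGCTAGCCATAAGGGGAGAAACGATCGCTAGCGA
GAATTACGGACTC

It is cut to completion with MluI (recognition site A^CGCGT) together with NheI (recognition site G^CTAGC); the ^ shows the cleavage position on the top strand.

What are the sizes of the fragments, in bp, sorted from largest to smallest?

The MluI site (ACGCGT) starts at position 6.
MluI cuts after the first base of each site, so after position 6.
NheI sites (GCTAGC) start at positions 68, 93.
NheI cuts after the first base of each site, so after positions 68, 93.
Combined cut positions: 6, 68, 93.
Circular molecule, 3 cuts → 3 fragments:
  7–68 → 62 bp
  69–93 → 25 bp
  94–113 then 1–6 → 20 + 6 = 26 bp
Sorted largest to smallest: 62, 26, 25 bp.

62, 26, 25 bp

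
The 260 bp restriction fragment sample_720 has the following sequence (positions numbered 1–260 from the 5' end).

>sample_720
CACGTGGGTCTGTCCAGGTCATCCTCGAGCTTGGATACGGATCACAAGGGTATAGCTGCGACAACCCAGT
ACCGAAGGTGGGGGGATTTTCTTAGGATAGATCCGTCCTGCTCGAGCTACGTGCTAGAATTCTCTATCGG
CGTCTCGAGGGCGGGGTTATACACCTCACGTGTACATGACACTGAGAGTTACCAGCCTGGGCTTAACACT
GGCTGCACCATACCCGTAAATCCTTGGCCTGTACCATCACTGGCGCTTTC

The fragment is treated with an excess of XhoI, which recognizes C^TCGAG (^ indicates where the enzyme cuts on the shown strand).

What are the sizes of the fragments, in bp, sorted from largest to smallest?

XhoI sites (CTCGAG) start at positions 24, 111, 144.
XhoI cuts after the first base of each site, so after positions 24, 111, 144.
Linear molecule, 3 cuts → 4 fragments:
  1–24 → 24 bp
  25–111 → 87 bp
  112–144 → 33 bp
  145–260 → 116 bp
Sorted largest to smallest: 116, 87, 33, 24 bp.

116, 87, 33, 24 bp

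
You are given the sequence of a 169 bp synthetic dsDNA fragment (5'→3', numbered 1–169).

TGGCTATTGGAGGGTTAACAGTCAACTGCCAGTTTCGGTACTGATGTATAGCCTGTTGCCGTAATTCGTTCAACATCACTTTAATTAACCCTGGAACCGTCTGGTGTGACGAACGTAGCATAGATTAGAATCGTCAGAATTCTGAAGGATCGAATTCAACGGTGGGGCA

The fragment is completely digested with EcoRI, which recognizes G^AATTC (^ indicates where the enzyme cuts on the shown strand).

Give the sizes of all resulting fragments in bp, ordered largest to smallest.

137, 17, 15 bp

EcoRI sites (GAATTC) start at positions 137, 152.
EcoRI cuts after the first base of each site, so after positions 137, 152.
Linear molecule, 2 cuts → 3 fragments:
  1–137 → 137 bp
  138–152 → 15 bp
  153–169 → 17 bp
Sorted largest to smallest: 137, 17, 15 bp.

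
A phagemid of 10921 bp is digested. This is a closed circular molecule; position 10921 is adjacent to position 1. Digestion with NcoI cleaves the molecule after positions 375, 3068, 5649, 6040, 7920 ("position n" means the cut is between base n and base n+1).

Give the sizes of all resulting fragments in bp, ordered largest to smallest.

Circular molecule, 5 cuts → 5 fragments:
  3068 − 375 = 2693 bp
  5649 − 3068 = 2581 bp
  6040 − 5649 = 391 bp
  7920 − 6040 = 1880 bp
  wrap: 10921 − 7920 + 375 = 3376 bp
Sorted largest to smallest: 3376, 2693, 2581, 1880, 391 bp.

3376, 2693, 2581, 1880, 391 bp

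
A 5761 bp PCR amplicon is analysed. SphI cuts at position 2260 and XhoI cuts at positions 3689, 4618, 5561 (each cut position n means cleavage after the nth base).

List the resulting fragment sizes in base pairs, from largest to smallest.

Combined cut positions (sorted): 2260, 3689, 4618, 5561.
Linear molecule, 4 cuts → 5 fragments:
  2260 − 0 = 2260 bp
  3689 − 2260 = 1429 bp
  4618 − 3689 = 929 bp
  5561 − 4618 = 943 bp
  5761 − 5561 = 200 bp
Sorted largest to smallest: 2260, 1429, 943, 929, 200 bp.

2260, 1429, 943, 929, 200 bp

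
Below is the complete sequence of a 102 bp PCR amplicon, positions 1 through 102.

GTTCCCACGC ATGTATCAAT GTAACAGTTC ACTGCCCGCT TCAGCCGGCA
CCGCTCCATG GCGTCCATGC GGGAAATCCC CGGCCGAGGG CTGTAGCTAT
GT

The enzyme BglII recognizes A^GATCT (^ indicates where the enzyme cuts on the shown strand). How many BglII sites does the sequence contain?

No occurrence of AGATCT is present in the sequence.
BglII does not cut: 0 sites.

0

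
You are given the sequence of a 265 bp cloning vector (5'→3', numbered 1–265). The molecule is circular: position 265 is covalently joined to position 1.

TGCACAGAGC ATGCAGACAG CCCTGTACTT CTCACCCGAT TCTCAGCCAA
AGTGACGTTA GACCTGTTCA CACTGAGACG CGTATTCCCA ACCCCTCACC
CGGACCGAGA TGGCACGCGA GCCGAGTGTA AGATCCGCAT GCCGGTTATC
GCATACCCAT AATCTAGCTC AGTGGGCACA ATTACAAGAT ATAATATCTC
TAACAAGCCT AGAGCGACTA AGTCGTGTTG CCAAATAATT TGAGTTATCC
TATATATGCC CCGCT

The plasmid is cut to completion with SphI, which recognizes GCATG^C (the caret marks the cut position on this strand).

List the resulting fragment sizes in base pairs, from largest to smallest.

SphI sites (GCATGC) start at positions 9, 137.
SphI cuts after base 5 of each site (before the last base), so after positions 13, 141.
Circular molecule, 2 cuts → 2 fragments:
  14–141 → 128 bp
  142–265 then 1–13 → 124 + 13 = 137 bp
Sorted largest to smallest: 137, 128 bp.

137, 128 bp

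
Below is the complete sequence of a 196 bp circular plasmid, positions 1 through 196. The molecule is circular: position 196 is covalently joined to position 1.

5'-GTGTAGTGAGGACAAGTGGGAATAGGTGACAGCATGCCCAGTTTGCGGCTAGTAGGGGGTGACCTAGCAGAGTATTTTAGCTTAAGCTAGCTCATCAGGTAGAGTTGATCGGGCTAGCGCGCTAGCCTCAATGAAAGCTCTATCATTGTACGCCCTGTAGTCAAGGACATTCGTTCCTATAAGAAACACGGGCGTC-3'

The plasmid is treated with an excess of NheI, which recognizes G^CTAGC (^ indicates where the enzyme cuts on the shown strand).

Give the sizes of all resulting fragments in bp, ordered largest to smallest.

NheI sites (GCTAGC) start at positions 86, 113, 121.
NheI cuts after the first base of each site, so after positions 86, 113, 121.
Circular molecule, 3 cuts → 3 fragments:
  87–113 → 27 bp
  114–121 → 8 bp
  122–196 then 1–86 → 75 + 86 = 161 bp
Sorted largest to smallest: 161, 27, 8 bp.

161, 27, 8 bp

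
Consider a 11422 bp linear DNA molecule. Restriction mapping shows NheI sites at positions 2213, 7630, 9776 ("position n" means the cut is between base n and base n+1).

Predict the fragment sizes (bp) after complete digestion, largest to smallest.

5417, 2213, 2146, 1646 bp

Linear molecule, 3 cuts → 4 fragments:
  2213 − 0 = 2213 bp
  7630 − 2213 = 5417 bp
  9776 − 7630 = 2146 bp
  11422 − 9776 = 1646 bp
Sorted largest to smallest: 5417, 2213, 2146, 1646 bp.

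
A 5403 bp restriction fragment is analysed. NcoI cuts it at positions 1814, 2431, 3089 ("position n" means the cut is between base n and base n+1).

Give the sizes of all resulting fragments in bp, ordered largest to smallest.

2314, 1814, 658, 617 bp

Linear molecule, 3 cuts → 4 fragments:
  1814 − 0 = 1814 bp
  2431 − 1814 = 617 bp
  3089 − 2431 = 658 bp
  5403 − 3089 = 2314 bp
Sorted largest to smallest: 2314, 1814, 658, 617 bp.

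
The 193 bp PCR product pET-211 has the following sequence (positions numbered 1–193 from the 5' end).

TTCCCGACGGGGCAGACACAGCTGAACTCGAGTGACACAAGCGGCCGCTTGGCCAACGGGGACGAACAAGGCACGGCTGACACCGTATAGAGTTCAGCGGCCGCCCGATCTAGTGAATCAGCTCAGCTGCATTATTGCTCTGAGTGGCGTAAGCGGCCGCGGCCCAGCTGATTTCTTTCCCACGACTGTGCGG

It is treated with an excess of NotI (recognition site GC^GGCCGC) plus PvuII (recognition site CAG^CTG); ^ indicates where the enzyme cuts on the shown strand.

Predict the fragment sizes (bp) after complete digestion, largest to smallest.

NotI sites (GCGGCCGC) start at positions 41, 97, 153.
NotI cuts after base 2 of each site, so after positions 42, 98, 154.
PvuII sites (CAGCTG) start at positions 19, 124, 165.
PvuII cuts after base 3 of each site, so after positions 21, 126, 167.
Combined cut positions: 21, 42, 98, 126, 154, 167.
Linear molecule, 6 cuts → 7 fragments:
  1–21 → 21 bp
  22–42 → 21 bp
  43–98 → 56 bp
  99–126 → 28 bp
  127–154 → 28 bp
  155–167 → 13 bp
  168–193 → 26 bp
Sorted largest to smallest: 56, 28, 28, 26, 21, 21, 13 bp.

56, 28, 28, 26, 21, 21, 13 bp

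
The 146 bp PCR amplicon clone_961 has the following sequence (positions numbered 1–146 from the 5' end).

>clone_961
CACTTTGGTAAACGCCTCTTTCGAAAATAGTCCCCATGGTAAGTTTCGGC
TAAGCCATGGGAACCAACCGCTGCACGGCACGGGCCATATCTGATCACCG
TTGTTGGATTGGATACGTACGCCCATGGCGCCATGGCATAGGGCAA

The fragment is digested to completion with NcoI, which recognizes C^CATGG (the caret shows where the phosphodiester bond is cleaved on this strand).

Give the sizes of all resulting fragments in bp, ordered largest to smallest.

NcoI sites (CCATGG) start at positions 34, 55, 123, 131.
NcoI cuts after the first base of each site, so after positions 34, 55, 123, 131.
Linear molecule, 4 cuts → 5 fragments:
  1–34 → 34 bp
  35–55 → 21 bp
  56–123 → 68 bp
  124–131 → 8 bp
  132–146 → 15 bp
Sorted largest to smallest: 68, 34, 21, 15, 8 bp.

68, 34, 21, 15, 8 bp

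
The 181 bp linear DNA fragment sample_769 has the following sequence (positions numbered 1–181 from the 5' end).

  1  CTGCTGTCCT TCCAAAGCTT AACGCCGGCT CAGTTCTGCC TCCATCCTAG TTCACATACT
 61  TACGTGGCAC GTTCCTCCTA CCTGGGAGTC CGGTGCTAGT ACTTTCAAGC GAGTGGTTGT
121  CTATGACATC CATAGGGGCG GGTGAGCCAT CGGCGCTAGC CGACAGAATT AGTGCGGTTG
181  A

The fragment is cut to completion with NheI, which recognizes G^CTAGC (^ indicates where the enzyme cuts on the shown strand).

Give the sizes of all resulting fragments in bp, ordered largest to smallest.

The NheI site (GCTAGC) starts at position 155.
NheI cuts after the first base of each site, so after position 155.
Linear molecule, 1 cut → 2 fragments:
  1–155 → 155 bp
  156–181 → 26 bp
Sorted largest to smallest: 155, 26 bp.

155, 26 bp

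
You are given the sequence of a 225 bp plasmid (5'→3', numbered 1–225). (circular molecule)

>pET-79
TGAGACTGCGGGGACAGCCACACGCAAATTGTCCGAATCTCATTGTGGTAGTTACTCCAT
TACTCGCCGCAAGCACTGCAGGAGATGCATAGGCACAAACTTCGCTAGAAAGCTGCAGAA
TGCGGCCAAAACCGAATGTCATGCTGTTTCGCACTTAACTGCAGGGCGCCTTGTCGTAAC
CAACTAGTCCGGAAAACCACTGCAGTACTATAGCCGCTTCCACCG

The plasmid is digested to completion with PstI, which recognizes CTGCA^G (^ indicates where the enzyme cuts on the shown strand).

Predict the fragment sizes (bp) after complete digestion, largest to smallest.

PstI sites (CTGCAG) start at positions 76, 113, 159, 200.
PstI cuts after base 5 of each site (before the last base), so after positions 80, 117, 163, 204.
Circular molecule, 4 cuts → 4 fragments:
  81–117 → 37 bp
  118–163 → 46 bp
  164–204 → 41 bp
  205–225 then 1–80 → 21 + 80 = 101 bp
Sorted largest to smallest: 101, 46, 41, 37 bp.

101, 46, 41, 37 bp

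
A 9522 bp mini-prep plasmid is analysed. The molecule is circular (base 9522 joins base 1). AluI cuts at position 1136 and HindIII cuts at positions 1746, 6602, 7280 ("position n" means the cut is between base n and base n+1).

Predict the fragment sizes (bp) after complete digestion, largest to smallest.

4856, 3378, 678, 610 bp

Combined cut positions (sorted): 1136, 1746, 6602, 7280.
Circular molecule, 4 cuts → 4 fragments:
  1746 − 1136 = 610 bp
  6602 − 1746 = 4856 bp
  7280 − 6602 = 678 bp
  wrap: 9522 − 7280 + 1136 = 3378 bp
Sorted largest to smallest: 4856, 3378, 678, 610 bp.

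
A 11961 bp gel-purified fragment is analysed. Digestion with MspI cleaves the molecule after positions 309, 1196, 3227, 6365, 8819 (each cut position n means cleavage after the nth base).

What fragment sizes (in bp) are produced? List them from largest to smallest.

Linear molecule, 5 cuts → 6 fragments:
  309 − 0 = 309 bp
  1196 − 309 = 887 bp
  3227 − 1196 = 2031 bp
  6365 − 3227 = 3138 bp
  8819 − 6365 = 2454 bp
  11961 − 8819 = 3142 bp
Sorted largest to smallest: 3142, 3138, 2454, 2031, 887, 309 bp.

3142, 3138, 2454, 2031, 887, 309 bp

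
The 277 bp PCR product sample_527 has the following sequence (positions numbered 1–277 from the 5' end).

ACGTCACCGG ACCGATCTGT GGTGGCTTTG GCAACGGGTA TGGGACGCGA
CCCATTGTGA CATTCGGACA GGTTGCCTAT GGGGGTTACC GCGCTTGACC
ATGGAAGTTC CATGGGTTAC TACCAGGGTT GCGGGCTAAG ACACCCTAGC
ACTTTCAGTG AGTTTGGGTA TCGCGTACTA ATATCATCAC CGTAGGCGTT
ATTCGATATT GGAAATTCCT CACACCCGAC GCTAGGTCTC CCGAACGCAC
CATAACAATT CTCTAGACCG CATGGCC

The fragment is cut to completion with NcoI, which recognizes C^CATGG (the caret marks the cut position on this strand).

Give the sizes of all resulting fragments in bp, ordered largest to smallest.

167, 99, 11 bp

NcoI sites (CCATGG) start at positions 99, 110.
NcoI cuts after the first base of each site, so after positions 99, 110.
Linear molecule, 2 cuts → 3 fragments:
  1–99 → 99 bp
  100–110 → 11 bp
  111–277 → 167 bp
Sorted largest to smallest: 167, 99, 11 bp.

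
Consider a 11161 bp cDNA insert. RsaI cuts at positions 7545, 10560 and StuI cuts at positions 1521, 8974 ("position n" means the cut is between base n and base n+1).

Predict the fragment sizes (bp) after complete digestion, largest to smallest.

Combined cut positions (sorted): 1521, 7545, 8974, 10560.
Linear molecule, 4 cuts → 5 fragments:
  1521 − 0 = 1521 bp
  7545 − 1521 = 6024 bp
  8974 − 7545 = 1429 bp
  10560 − 8974 = 1586 bp
  11161 − 10560 = 601 bp
Sorted largest to smallest: 6024, 1586, 1521, 1429, 601 bp.

6024, 1586, 1521, 1429, 601 bp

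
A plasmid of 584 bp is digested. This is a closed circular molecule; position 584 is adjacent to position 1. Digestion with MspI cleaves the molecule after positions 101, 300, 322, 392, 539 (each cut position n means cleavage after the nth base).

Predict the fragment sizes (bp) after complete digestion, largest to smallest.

Circular molecule, 5 cuts → 5 fragments:
  300 − 101 = 199 bp
  322 − 300 = 22 bp
  392 − 322 = 70 bp
  539 − 392 = 147 bp
  wrap: 584 − 539 + 101 = 146 bp
Sorted largest to smallest: 199, 147, 146, 70, 22 bp.

199, 147, 146, 70, 22 bp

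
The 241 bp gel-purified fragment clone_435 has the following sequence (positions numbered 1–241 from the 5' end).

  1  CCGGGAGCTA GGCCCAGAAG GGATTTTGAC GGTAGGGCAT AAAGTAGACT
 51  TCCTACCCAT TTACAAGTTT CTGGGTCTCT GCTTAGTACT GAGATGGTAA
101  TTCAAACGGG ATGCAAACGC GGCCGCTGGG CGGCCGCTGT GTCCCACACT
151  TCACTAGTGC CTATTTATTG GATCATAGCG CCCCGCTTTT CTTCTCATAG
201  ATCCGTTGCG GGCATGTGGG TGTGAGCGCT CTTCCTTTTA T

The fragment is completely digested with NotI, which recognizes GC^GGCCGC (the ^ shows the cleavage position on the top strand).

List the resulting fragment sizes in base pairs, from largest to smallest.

NotI sites (GCGGCCGC) start at positions 119, 130.
NotI cuts after base 2 of each site, so after positions 120, 131.
Linear molecule, 2 cuts → 3 fragments:
  1–120 → 120 bp
  121–131 → 11 bp
  132–241 → 110 bp
Sorted largest to smallest: 120, 110, 11 bp.

120, 110, 11 bp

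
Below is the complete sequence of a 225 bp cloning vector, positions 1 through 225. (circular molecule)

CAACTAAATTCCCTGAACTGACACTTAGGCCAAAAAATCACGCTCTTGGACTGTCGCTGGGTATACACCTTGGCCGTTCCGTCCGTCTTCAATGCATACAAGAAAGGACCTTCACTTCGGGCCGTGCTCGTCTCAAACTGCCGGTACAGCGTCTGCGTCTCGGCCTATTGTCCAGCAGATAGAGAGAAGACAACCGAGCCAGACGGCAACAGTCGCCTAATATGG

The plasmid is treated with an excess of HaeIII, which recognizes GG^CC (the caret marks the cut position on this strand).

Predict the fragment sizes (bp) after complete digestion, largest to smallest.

HaeIII sites (GGCC) start at positions 28, 72, 120, 162.
HaeIII cuts after base 2 of each site, so after positions 29, 73, 121, 163.
Circular molecule, 4 cuts → 4 fragments:
  30–73 → 44 bp
  74–121 → 48 bp
  122–163 → 42 bp
  164–225 then 1–29 → 62 + 29 = 91 bp
Sorted largest to smallest: 91, 48, 44, 42 bp.

91, 48, 44, 42 bp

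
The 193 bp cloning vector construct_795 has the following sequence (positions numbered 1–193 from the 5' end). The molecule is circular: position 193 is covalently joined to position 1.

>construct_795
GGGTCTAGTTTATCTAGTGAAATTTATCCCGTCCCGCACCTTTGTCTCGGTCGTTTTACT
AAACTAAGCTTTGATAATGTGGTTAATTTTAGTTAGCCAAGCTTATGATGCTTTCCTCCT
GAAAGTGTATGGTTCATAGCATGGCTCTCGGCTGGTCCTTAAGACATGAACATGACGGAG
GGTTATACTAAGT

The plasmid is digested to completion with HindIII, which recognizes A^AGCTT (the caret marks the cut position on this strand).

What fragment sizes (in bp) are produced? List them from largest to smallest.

HindIII sites (AAGCTT) start at positions 66, 99.
HindIII cuts after the first base of each site, so after positions 66, 99.
Circular molecule, 2 cuts → 2 fragments:
  67–99 → 33 bp
  100–193 then 1–66 → 94 + 66 = 160 bp
Sorted largest to smallest: 160, 33 bp.

160, 33 bp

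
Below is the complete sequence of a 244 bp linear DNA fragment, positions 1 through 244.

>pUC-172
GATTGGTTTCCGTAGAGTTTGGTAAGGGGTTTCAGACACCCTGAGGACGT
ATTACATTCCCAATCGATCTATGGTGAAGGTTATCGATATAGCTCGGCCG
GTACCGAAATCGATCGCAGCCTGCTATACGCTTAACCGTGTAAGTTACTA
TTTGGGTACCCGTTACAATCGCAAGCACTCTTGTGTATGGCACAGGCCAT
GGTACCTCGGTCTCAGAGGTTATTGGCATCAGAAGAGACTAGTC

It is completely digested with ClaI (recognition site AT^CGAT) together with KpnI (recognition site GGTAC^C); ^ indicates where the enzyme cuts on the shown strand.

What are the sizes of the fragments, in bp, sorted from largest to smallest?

64, 49, 46, 39, 20, 20, 6 bp

ClaI sites (ATCGAT) start at positions 63, 83, 109.
ClaI cuts after base 2 of each site, so after positions 64, 84, 110.
KpnI sites (GGTACC) start at positions 100, 155, 201.
KpnI cuts after base 5 of each site (before the last base), so after positions 104, 159, 205.
Combined cut positions: 64, 84, 104, 110, 159, 205.
Linear molecule, 6 cuts → 7 fragments:
  1–64 → 64 bp
  65–84 → 20 bp
  85–104 → 20 bp
  105–110 → 6 bp
  111–159 → 49 bp
  160–205 → 46 bp
  206–244 → 39 bp
Sorted largest to smallest: 64, 49, 46, 39, 20, 20, 6 bp.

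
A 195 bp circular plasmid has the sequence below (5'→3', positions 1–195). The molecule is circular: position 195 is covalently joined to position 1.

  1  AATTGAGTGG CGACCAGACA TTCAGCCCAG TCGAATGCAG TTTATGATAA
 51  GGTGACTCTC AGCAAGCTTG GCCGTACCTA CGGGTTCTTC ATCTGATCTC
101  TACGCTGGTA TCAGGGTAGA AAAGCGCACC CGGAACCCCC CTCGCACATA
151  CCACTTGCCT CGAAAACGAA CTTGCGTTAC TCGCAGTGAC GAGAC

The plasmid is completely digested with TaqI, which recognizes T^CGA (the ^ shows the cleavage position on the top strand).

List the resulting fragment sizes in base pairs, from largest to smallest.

TaqI sites (TCGA) start at positions 31, 160.
TaqI cuts after the first base of each site, so after positions 31, 160.
Circular molecule, 2 cuts → 2 fragments:
  32–160 → 129 bp
  161–195 then 1–31 → 35 + 31 = 66 bp
Sorted largest to smallest: 129, 66 bp.

129, 66 bp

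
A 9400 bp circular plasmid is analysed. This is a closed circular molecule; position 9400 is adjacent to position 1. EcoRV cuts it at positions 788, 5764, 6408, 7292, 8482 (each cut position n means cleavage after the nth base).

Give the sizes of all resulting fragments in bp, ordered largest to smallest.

Circular molecule, 5 cuts → 5 fragments:
  5764 − 788 = 4976 bp
  6408 − 5764 = 644 bp
  7292 − 6408 = 884 bp
  8482 − 7292 = 1190 bp
  wrap: 9400 − 8482 + 788 = 1706 bp
Sorted largest to smallest: 4976, 1706, 1190, 884, 644 bp.

4976, 1706, 1190, 884, 644 bp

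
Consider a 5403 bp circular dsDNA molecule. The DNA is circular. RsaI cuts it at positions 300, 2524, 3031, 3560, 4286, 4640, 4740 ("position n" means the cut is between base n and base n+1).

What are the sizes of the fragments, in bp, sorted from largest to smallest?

Circular molecule, 7 cuts → 7 fragments:
  2524 − 300 = 2224 bp
  3031 − 2524 = 507 bp
  3560 − 3031 = 529 bp
  4286 − 3560 = 726 bp
  4640 − 4286 = 354 bp
  4740 − 4640 = 100 bp
  wrap: 5403 − 4740 + 300 = 963 bp
Sorted largest to smallest: 2224, 963, 726, 529, 507, 354, 100 bp.

2224, 963, 726, 529, 507, 354, 100 bp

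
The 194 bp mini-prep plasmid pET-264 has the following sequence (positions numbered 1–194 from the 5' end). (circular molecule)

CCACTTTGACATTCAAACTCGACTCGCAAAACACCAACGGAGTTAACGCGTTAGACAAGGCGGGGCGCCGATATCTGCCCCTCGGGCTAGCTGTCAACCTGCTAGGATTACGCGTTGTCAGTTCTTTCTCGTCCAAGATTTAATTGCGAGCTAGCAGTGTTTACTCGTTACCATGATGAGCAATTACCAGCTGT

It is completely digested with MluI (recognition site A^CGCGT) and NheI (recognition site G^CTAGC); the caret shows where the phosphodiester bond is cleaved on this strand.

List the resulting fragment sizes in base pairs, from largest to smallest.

90, 40, 40, 24 bp

MluI sites (ACGCGT) start at positions 46, 110.
MluI cuts after the first base of each site, so after positions 46, 110.
NheI sites (GCTAGC) start at positions 86, 150.
NheI cuts after the first base of each site, so after positions 86, 150.
Combined cut positions: 46, 86, 110, 150.
Circular molecule, 4 cuts → 4 fragments:
  47–86 → 40 bp
  87–110 → 24 bp
  111–150 → 40 bp
  151–194 then 1–46 → 44 + 46 = 90 bp
Sorted largest to smallest: 90, 40, 40, 24 bp.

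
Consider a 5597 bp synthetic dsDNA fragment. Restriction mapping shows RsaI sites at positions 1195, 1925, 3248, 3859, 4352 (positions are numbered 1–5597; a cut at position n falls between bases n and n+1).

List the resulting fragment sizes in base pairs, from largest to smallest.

Linear molecule, 5 cuts → 6 fragments:
  1195 − 0 = 1195 bp
  1925 − 1195 = 730 bp
  3248 − 1925 = 1323 bp
  3859 − 3248 = 611 bp
  4352 − 3859 = 493 bp
  5597 − 4352 = 1245 bp
Sorted largest to smallest: 1323, 1245, 1195, 730, 611, 493 bp.

1323, 1245, 1195, 730, 611, 493 bp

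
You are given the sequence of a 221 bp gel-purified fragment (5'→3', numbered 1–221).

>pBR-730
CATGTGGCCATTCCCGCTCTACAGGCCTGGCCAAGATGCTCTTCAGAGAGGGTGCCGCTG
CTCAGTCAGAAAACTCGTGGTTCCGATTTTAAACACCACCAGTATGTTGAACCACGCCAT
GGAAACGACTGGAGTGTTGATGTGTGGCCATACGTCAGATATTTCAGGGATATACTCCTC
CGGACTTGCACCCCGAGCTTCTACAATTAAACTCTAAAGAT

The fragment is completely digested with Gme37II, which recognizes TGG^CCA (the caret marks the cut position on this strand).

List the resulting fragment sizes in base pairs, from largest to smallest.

117, 74, 23, 7 bp

Gme37II sites (TGGCCA) start at positions 5, 28, 145.
Gme37II cuts after base 3 of each site, so after positions 7, 30, 147.
Linear molecule, 3 cuts → 4 fragments:
  1–7 → 7 bp
  8–30 → 23 bp
  31–147 → 117 bp
  148–221 → 74 bp
Sorted largest to smallest: 117, 74, 23, 7 bp.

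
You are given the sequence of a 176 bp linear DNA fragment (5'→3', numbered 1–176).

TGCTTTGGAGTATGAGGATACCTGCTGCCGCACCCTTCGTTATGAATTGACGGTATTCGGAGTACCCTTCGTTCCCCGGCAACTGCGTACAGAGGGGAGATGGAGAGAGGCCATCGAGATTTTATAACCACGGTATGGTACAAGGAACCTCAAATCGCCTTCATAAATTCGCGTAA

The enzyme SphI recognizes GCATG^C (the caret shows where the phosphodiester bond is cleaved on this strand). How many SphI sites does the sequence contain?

No occurrence of GCATGC is present in the sequence.
SphI does not cut: 0 sites.

0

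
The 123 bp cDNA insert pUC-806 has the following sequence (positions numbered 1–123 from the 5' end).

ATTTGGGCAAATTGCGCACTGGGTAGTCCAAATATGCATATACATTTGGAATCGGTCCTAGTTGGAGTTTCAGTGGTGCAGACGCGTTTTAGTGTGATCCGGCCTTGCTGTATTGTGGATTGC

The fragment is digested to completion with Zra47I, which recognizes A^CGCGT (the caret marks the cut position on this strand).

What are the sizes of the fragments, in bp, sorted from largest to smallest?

The Zra47I site (ACGCGT) starts at position 82.
Zra47I cuts after the first base of each site, so after position 82.
Linear molecule, 1 cut → 2 fragments:
  1–82 → 82 bp
  83–123 → 41 bp
Sorted largest to smallest: 82, 41 bp.

82, 41 bp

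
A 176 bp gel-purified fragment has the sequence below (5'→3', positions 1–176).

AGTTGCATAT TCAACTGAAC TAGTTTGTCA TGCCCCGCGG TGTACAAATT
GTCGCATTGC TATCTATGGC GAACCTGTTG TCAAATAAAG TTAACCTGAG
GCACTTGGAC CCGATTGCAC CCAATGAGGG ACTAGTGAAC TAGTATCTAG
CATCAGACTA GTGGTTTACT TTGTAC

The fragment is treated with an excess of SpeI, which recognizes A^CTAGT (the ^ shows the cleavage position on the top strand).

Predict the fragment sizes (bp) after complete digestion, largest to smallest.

112, 19, 19, 18, 8 bp

SpeI sites (ACTAGT) start at positions 19, 131, 139, 157.
SpeI cuts after the first base of each site, so after positions 19, 131, 139, 157.
Linear molecule, 4 cuts → 5 fragments:
  1–19 → 19 bp
  20–131 → 112 bp
  132–139 → 8 bp
  140–157 → 18 bp
  158–176 → 19 bp
Sorted largest to smallest: 112, 19, 19, 18, 8 bp.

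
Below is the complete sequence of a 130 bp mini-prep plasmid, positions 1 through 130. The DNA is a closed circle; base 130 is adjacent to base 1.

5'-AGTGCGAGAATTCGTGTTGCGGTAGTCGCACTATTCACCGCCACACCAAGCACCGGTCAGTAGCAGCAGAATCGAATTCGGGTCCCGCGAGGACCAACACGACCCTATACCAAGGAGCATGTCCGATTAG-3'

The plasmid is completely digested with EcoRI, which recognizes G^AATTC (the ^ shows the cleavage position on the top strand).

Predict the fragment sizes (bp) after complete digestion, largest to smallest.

66, 64 bp

EcoRI sites (GAATTC) start at positions 8, 74.
EcoRI cuts after the first base of each site, so after positions 8, 74.
Circular molecule, 2 cuts → 2 fragments:
  9–74 → 66 bp
  75–130 then 1–8 → 56 + 8 = 64 bp
Sorted largest to smallest: 66, 64 bp.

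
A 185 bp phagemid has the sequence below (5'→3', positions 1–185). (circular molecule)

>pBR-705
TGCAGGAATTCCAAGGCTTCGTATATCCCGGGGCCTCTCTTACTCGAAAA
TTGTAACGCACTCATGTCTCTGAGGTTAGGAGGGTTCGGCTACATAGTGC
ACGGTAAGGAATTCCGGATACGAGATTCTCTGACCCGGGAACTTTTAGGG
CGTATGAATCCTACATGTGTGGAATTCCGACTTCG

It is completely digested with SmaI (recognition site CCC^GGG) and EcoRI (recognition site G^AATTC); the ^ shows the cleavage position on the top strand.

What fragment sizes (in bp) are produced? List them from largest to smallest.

80, 36, 27, 23, 19 bp

SmaI sites (CCCGGG) start at positions 27, 134.
SmaI cuts after base 3 of each site, so after positions 29, 136.
EcoRI sites (GAATTC) start at positions 6, 109, 172.
EcoRI cuts after the first base of each site, so after positions 6, 109, 172.
Combined cut positions: 6, 29, 109, 136, 172.
Circular molecule, 5 cuts → 5 fragments:
  7–29 → 23 bp
  30–109 → 80 bp
  110–136 → 27 bp
  137–172 → 36 bp
  173–185 then 1–6 → 13 + 6 = 19 bp
Sorted largest to smallest: 80, 36, 27, 23, 19 bp.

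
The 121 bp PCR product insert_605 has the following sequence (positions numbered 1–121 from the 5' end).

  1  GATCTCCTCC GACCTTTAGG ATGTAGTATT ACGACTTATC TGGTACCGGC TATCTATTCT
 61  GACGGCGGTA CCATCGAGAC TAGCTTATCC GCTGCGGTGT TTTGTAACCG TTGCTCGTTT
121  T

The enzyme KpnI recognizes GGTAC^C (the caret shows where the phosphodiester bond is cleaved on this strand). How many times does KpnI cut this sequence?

GGTACC occurs starting at positions 42, 67.
KpnI cuts at 2 sites.

2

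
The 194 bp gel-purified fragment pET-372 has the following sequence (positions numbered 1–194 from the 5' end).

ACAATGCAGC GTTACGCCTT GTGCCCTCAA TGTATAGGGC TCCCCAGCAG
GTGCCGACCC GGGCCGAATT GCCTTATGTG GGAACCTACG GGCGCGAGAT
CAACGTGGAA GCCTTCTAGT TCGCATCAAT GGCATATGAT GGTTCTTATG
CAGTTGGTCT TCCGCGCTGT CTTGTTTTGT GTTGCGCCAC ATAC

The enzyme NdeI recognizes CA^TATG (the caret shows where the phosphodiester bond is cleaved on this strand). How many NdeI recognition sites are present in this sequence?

CATATG occurs starting at position 133.
NdeI cuts at 1 site.

1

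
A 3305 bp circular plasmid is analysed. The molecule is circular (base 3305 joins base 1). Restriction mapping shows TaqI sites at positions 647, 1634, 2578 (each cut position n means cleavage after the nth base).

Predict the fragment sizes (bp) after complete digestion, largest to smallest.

Circular molecule, 3 cuts → 3 fragments:
  1634 − 647 = 987 bp
  2578 − 1634 = 944 bp
  wrap: 3305 − 2578 + 647 = 1374 bp
Sorted largest to smallest: 1374, 987, 944 bp.

1374, 987, 944 bp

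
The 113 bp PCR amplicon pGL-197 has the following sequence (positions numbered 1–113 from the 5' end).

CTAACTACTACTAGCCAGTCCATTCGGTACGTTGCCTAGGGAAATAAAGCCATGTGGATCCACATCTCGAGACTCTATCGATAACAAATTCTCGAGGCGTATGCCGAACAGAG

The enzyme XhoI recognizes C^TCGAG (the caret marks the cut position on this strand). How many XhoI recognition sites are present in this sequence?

CTCGAG occurs starting at positions 66, 91.
XhoI cuts at 2 sites.

2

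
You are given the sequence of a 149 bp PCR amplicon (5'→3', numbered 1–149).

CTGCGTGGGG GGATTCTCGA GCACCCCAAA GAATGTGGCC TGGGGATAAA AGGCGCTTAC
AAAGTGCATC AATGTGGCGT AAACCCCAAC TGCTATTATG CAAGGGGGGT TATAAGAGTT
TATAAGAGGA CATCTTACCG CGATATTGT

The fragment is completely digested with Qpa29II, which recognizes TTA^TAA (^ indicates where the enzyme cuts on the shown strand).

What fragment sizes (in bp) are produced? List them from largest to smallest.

Qpa29II sites (TTATAA) start at positions 110, 120.
Qpa29II cuts after base 3 of each site, so after positions 112, 122.
Linear molecule, 2 cuts → 3 fragments:
  1–112 → 112 bp
  113–122 → 10 bp
  123–149 → 27 bp
Sorted largest to smallest: 112, 27, 10 bp.

112, 27, 10 bp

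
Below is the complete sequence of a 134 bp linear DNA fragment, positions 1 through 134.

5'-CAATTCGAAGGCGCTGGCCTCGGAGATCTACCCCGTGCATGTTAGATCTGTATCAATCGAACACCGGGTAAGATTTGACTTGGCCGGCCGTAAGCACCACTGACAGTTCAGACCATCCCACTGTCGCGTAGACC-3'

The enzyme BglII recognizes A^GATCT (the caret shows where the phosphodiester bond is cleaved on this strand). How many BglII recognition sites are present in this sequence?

2

AGATCT occurs starting at positions 24, 44.
BglII cuts at 2 sites.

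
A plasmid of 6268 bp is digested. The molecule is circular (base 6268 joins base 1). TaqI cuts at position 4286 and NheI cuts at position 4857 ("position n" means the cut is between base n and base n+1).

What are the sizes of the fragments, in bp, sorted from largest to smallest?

Combined cut positions (sorted): 4286, 4857.
Circular molecule, 2 cuts → 2 fragments:
  4857 − 4286 = 571 bp
  wrap: 6268 − 4857 + 4286 = 5697 bp
Sorted largest to smallest: 5697, 571 bp.

5697, 571 bp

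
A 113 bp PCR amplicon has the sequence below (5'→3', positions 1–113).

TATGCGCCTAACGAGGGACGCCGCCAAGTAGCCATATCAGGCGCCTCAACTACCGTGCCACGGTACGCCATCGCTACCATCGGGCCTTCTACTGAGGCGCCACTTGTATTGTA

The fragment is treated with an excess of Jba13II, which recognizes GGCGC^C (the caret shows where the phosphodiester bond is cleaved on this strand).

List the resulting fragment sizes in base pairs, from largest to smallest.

56, 44, 13 bp

Jba13II sites (GGCGCC) start at positions 40, 96.
Jba13II cuts after base 5 of each site (before the last base), so after positions 44, 100.
Linear molecule, 2 cuts → 3 fragments:
  1–44 → 44 bp
  45–100 → 56 bp
  101–113 → 13 bp
Sorted largest to smallest: 56, 44, 13 bp.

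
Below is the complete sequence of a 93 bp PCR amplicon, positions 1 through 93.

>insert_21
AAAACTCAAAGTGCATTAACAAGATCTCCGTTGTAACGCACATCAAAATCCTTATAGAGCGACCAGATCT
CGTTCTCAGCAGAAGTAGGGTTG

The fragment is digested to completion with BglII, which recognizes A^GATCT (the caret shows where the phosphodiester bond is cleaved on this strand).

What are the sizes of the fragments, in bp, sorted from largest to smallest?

43, 28, 22 bp

BglII sites (AGATCT) start at positions 22, 65.
BglII cuts after the first base of each site, so after positions 22, 65.
Linear molecule, 2 cuts → 3 fragments:
  1–22 → 22 bp
  23–65 → 43 bp
  66–93 → 28 bp
Sorted largest to smallest: 43, 28, 22 bp.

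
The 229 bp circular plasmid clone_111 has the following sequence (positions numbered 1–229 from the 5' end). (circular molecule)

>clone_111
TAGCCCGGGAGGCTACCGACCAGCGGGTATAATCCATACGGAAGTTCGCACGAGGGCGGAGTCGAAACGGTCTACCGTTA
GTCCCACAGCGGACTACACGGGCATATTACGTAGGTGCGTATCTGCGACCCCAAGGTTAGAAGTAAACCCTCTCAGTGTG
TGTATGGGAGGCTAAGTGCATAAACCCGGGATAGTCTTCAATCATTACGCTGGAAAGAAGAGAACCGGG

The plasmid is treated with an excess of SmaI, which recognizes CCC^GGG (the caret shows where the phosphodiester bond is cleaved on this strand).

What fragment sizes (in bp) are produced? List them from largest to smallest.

181, 48 bp

SmaI sites (CCCGGG) start at positions 4, 185.
SmaI cuts after base 3 of each site, so after positions 6, 187.
Circular molecule, 2 cuts → 2 fragments:
  7–187 → 181 bp
  188–229 then 1–6 → 42 + 6 = 48 bp
Sorted largest to smallest: 181, 48 bp.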